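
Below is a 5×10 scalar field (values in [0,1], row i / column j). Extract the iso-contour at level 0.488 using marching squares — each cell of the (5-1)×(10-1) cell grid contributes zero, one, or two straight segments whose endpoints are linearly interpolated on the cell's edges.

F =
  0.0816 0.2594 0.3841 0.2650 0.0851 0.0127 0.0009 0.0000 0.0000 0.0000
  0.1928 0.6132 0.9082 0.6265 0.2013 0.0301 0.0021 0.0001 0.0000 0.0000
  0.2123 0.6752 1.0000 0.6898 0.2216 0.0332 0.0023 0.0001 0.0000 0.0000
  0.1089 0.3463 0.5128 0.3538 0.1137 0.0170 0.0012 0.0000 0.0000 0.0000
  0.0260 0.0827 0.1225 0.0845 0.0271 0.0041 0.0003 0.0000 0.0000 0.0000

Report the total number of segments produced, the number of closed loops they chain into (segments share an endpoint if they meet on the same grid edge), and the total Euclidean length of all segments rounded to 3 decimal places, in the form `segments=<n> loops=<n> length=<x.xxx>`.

cell (0,0): code 0100 → (0.646,1.000)–(1.000,0.702)
cell (0,1): code 1100 → (0.198,2.000)–(0.646,1.000)
cell (0,2): code 1100 → (0.617,3.000)–(0.198,2.000)
cell (0,3): code 1000 → (1.000,3.326)–(0.617,3.000)
cell (1,0): code 0110 → (1.000,0.702)–(2.000,0.596)
cell (1,3): code 1001 → (2.000,3.431)–(1.000,3.326)
cell (2,0): code 0010 → (2.000,0.596)–(2.569,1.000)
cell (2,1): code 0111 → (2.569,1.000)–(3.000,1.851)
cell (2,2): code 1011 → (3.000,2.156)–(2.601,3.000)
cell (2,3): code 0001 → (2.601,3.000)–(2.000,3.431)
cell (3,1): code 0010 → (3.000,1.851)–(3.064,2.000)
cell (3,2): code 0001 → (3.064,2.000)–(3.000,2.156)
total: 12 segments, chained into 1 closed loop(s), length Σ = 8.811850

segments=12 loops=1 length=8.812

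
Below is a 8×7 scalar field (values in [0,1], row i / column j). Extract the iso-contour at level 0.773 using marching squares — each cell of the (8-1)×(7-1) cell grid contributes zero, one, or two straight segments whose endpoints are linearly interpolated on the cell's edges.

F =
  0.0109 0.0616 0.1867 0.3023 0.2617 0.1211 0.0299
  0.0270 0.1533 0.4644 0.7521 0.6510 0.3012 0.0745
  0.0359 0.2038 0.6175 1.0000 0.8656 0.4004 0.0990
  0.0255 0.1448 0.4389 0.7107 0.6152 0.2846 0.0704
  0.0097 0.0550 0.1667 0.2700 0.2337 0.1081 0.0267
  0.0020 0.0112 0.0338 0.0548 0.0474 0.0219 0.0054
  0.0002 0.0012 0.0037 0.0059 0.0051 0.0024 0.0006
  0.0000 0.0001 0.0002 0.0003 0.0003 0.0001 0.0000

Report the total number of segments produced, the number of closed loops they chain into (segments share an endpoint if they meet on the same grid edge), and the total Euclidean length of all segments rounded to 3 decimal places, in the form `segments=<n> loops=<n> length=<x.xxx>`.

cell (1,2): code 0100 → (1.084,3.000)–(2.000,2.407)
cell (1,3): code 1100 → (1.568,4.000)–(1.084,3.000)
cell (1,4): code 1000 → (2.000,4.199)–(1.568,4.000)
cell (2,2): code 0010 → (2.000,2.407)–(2.785,3.000)
cell (2,3): code 0011 → (2.785,3.000)–(2.370,4.000)
cell (2,4): code 0001 → (2.370,4.000)–(2.000,4.199)
total: 6 segments, chained into 1 closed loop(s), length Σ = 5.163862

segments=6 loops=1 length=5.164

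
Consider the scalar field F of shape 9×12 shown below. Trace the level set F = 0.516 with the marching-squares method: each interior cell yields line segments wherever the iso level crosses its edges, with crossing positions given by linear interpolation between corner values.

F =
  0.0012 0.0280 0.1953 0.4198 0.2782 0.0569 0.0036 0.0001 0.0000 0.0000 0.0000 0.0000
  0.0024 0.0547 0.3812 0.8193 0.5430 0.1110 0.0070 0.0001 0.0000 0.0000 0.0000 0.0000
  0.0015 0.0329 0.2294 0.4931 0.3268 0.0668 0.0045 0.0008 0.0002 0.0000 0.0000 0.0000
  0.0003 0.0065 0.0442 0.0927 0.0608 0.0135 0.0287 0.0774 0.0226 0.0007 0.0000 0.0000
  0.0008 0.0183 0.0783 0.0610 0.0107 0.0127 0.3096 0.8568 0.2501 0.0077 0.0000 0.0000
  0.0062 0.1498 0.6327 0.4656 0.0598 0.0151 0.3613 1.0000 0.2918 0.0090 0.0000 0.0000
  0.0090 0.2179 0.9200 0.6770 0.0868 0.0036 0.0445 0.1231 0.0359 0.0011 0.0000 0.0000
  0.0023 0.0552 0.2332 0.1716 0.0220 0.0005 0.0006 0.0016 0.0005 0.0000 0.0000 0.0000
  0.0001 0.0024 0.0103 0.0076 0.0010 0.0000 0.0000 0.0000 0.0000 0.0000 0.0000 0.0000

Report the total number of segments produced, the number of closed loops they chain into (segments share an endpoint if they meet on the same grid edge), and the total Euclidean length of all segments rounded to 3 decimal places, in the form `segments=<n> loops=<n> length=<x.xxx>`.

cell (0,2): code 0100 → (0.241,3.000)–(1.000,2.308)
cell (0,3): code 1100 → (0.898,4.000)–(0.241,3.000)
cell (0,4): code 1000 → (1.000,4.062)–(0.898,4.000)
cell (1,2): code 0010 → (1.000,2.308)–(1.930,3.000)
cell (1,3): code 0011 → (1.930,3.000)–(1.125,4.000)
cell (1,4): code 0001 → (1.125,4.000)–(1.000,4.062)
cell (3,6): code 0100 → (3.563,7.000)–(4.000,6.377)
cell (3,7): code 1000 → (4.000,7.562)–(3.563,7.000)
cell (4,1): code 0100 → (4.790,2.000)–(5.000,1.758)
cell (4,2): code 1000 → (5.000,2.698)–(4.790,2.000)
cell (4,6): code 0110 → (4.000,6.377)–(5.000,6.242)
cell (4,7): code 1001 → (5.000,7.683)–(4.000,7.562)
cell (5,1): code 0110 → (5.000,1.758)–(6.000,1.425)
cell (5,2): code 1101 → (5.238,3.000)–(5.000,2.698)
cell (5,3): code 1000 → (6.000,3.273)–(5.238,3.000)
cell (5,6): code 0010 → (5.000,6.242)–(5.552,7.000)
cell (5,7): code 0001 → (5.552,7.000)–(5.000,7.683)
cell (6,1): code 0010 → (6.000,1.425)–(6.588,2.000)
cell (6,2): code 0011 → (6.588,2.000)–(6.319,3.000)
cell (6,3): code 0001 → (6.319,3.000)–(6.000,3.273)
total: 20 segments, chained into 3 closed loop(s), length Σ = 15.807072

segments=20 loops=3 length=15.807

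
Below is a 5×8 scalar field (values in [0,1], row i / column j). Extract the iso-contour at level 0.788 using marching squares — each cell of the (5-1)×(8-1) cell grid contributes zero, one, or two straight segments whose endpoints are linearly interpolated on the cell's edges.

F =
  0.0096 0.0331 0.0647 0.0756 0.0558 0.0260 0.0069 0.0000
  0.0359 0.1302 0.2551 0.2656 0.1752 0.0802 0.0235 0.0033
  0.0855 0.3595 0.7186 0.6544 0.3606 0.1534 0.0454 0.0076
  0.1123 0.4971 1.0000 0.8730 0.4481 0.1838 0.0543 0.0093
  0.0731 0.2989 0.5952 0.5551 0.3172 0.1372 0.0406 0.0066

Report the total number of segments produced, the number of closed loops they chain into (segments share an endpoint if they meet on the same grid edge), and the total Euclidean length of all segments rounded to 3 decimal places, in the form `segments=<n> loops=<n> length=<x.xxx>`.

cell (2,1): code 0100 → (2.247,2.000)–(3.000,1.578)
cell (2,2): code 1100 → (2.611,3.000)–(2.247,2.000)
cell (2,3): code 1000 → (3.000,3.200)–(2.611,3.000)
cell (3,1): code 0010 → (3.000,1.578)–(3.524,2.000)
cell (3,2): code 0011 → (3.524,2.000)–(3.267,3.000)
cell (3,3): code 0001 → (3.267,3.000)–(3.000,3.200)
total: 6 segments, chained into 1 closed loop(s), length Σ = 4.403513

segments=6 loops=1 length=4.404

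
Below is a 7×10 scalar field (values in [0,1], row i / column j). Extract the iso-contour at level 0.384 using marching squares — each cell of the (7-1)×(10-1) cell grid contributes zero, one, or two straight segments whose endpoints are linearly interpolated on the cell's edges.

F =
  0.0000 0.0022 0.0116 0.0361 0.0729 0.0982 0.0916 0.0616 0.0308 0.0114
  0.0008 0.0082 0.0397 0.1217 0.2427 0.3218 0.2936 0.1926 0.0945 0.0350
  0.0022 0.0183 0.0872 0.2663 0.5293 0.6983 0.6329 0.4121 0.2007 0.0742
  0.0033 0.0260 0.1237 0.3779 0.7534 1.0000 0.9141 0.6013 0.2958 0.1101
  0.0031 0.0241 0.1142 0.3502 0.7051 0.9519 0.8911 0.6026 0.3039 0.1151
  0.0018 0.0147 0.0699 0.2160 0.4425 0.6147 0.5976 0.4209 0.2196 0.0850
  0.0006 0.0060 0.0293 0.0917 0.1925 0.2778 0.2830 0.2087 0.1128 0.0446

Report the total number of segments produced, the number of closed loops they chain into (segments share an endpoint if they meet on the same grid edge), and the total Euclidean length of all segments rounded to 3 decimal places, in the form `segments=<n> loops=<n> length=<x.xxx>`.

segments=16 loops=1 length=14.558

cell (1,3): code 0100 → (1.493,4.000)–(2.000,3.448)
cell (1,4): code 1100 → (1.165,5.000)–(1.493,4.000)
cell (1,5): code 1100 → (1.266,6.000)–(1.165,5.000)
cell (1,6): code 1100 → (1.872,7.000)–(1.266,6.000)
cell (1,7): code 1000 → (2.000,7.133)–(1.872,7.000)
cell (2,3): code 0110 → (2.000,3.448)–(3.000,3.016)
cell (2,7): code 1001 → (3.000,7.711)–(2.000,7.133)
cell (3,3): code 0110 → (3.000,3.016)–(4.000,3.095)
cell (3,7): code 1001 → (4.000,7.732)–(3.000,7.711)
cell (4,3): code 0110 → (4.000,3.095)–(5.000,3.742)
cell (4,7): code 1001 → (5.000,7.183)–(4.000,7.732)
cell (5,3): code 0010 → (5.000,3.742)–(5.234,4.000)
cell (5,4): code 0011 → (5.234,4.000)–(5.685,5.000)
cell (5,5): code 0011 → (5.685,5.000)–(5.679,6.000)
cell (5,6): code 0011 → (5.679,6.000)–(5.174,7.000)
cell (5,7): code 0001 → (5.174,7.000)–(5.000,7.183)
total: 16 segments, chained into 1 closed loop(s), length Σ = 14.558231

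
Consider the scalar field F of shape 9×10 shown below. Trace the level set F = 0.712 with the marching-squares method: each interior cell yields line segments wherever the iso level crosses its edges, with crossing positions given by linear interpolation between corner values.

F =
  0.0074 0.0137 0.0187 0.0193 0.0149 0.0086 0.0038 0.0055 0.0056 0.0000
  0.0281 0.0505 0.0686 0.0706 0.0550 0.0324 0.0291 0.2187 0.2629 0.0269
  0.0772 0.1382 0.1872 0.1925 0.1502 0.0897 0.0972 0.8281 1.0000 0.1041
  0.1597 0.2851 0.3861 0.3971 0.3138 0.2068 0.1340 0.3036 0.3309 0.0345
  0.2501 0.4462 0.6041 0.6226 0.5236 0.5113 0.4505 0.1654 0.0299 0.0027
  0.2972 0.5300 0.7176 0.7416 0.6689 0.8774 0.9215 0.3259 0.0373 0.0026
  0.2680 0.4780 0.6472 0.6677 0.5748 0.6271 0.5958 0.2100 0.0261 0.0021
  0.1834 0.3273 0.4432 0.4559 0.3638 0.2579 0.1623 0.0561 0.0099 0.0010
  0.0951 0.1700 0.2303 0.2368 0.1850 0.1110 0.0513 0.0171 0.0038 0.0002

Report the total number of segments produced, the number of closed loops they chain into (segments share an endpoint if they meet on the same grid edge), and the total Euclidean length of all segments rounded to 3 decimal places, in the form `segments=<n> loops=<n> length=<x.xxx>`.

segments=18 loops=3 length=12.112

cell (1,6): code 0100 → (1.809,7.000)–(2.000,6.841)
cell (1,7): code 1100 → (1.609,8.000)–(1.809,7.000)
cell (1,8): code 1000 → (2.000,8.321)–(1.609,8.000)
cell (2,6): code 0010 → (2.000,6.841)–(2.221,7.000)
cell (2,7): code 0011 → (2.221,7.000)–(2.430,8.000)
cell (2,8): code 0001 → (2.430,8.000)–(2.000,8.321)
cell (4,1): code 0100 → (4.951,2.000)–(5.000,1.970)
cell (4,2): code 1100 → (4.751,3.000)–(4.951,2.000)
cell (4,3): code 1000 → (5.000,3.407)–(4.751,3.000)
cell (4,4): code 0100 → (4.548,5.000)–(5.000,4.207)
cell (4,5): code 1100 → (4.555,6.000)–(4.548,5.000)
cell (4,6): code 1000 → (5.000,6.352)–(4.555,6.000)
cell (5,1): code 0010 → (5.000,1.970)–(5.080,2.000)
cell (5,2): code 0011 → (5.080,2.000)–(5.401,3.000)
cell (5,3): code 0001 → (5.401,3.000)–(5.000,3.407)
cell (5,4): code 0010 → (5.000,4.207)–(5.661,5.000)
cell (5,5): code 0011 → (5.661,5.000)–(5.643,6.000)
cell (5,6): code 0001 → (5.643,6.000)–(5.000,6.352)
total: 18 segments, chained into 3 closed loop(s), length Σ = 12.111739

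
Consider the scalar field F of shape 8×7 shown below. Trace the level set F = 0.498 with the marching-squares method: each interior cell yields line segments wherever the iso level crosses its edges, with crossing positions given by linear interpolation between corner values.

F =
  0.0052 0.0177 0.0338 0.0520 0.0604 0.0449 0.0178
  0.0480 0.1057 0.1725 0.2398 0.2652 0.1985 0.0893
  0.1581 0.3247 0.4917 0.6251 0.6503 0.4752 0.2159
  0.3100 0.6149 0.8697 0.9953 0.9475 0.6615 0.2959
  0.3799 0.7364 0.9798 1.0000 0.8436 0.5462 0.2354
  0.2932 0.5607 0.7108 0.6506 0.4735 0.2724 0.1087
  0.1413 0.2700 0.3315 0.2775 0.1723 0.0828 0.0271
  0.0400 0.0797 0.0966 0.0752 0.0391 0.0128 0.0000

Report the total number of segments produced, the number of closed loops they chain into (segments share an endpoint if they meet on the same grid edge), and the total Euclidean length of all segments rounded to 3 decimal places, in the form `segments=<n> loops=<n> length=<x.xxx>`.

cell (1,2): code 0100 → (1.670,3.000)–(2.000,2.047)
cell (1,3): code 1100 → (1.605,4.000)–(1.670,3.000)
cell (1,4): code 1000 → (2.000,4.870)–(1.605,4.000)
cell (2,0): code 0100 → (2.597,1.000)–(3.000,0.617)
cell (2,1): code 1100 → (2.017,2.000)–(2.597,1.000)
cell (2,2): code 1110 → (2.000,2.047)–(2.017,2.000)
cell (2,4): code 1101 → (2.122,5.000)–(2.000,4.870)
cell (2,5): code 1000 → (3.000,5.447)–(2.122,5.000)
cell (3,0): code 0110 → (3.000,0.617)–(4.000,0.331)
cell (3,5): code 1001 → (4.000,5.155)–(3.000,5.447)
cell (4,0): code 0110 → (4.000,0.331)–(5.000,0.766)
cell (4,3): code 1011 → (5.000,3.862)–(4.934,4.000)
cell (4,4): code 0011 → (4.934,4.000)–(4.176,5.000)
cell (4,5): code 0001 → (4.176,5.000)–(4.000,5.155)
cell (5,0): code 0010 → (5.000,0.766)–(5.216,1.000)
cell (5,1): code 0011 → (5.216,1.000)–(5.561,2.000)
cell (5,2): code 0011 → (5.561,2.000)–(5.409,3.000)
cell (5,3): code 0001 → (5.409,3.000)–(5.000,3.862)
total: 18 segments, chained into 1 closed loop(s), length Σ = 14.048433

segments=18 loops=1 length=14.048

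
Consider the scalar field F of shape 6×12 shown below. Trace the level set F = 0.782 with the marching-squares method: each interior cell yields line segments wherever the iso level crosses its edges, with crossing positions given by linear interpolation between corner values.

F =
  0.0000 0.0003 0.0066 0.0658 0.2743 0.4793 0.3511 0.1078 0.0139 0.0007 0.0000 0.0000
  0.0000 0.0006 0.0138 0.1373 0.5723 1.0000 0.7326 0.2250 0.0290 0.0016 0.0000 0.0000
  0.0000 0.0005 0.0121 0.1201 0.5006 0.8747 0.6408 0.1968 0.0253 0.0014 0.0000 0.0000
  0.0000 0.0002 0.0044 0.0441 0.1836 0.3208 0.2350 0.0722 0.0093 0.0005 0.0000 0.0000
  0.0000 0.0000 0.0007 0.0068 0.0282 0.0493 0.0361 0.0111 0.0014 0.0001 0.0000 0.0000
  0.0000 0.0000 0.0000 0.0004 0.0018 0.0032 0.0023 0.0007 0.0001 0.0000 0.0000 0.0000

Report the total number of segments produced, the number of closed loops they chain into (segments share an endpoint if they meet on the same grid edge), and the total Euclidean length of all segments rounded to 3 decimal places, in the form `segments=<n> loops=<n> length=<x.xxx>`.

cell (0,4): code 0100 → (0.581,5.000)–(1.000,4.490)
cell (0,5): code 1000 → (1.000,5.815)–(0.581,5.000)
cell (1,4): code 0110 → (1.000,4.490)–(2.000,4.752)
cell (1,5): code 1001 → (2.000,5.396)–(1.000,5.815)
cell (2,4): code 0010 → (2.000,4.752)–(2.167,5.000)
cell (2,5): code 0001 → (2.167,5.000)–(2.000,5.396)
total: 6 segments, chained into 1 closed loop(s), length Σ = 4.423246

segments=6 loops=1 length=4.423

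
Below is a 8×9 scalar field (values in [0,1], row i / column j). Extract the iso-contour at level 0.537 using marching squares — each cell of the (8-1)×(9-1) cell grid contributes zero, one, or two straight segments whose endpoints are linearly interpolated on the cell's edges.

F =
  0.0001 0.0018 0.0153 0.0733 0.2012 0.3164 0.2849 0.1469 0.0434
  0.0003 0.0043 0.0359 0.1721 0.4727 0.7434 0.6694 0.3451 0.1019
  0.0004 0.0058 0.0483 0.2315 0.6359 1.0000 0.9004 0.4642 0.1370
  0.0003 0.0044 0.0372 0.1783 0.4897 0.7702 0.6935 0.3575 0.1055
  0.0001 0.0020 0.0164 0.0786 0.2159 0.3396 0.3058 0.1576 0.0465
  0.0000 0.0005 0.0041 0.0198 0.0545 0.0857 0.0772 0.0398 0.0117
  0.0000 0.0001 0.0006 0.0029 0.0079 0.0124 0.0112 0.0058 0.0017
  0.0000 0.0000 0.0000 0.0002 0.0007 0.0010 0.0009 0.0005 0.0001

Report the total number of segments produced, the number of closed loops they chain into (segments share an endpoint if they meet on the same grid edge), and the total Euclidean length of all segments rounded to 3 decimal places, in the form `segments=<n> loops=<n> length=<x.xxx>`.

cell (0,4): code 0100 → (0.517,5.000)–(1.000,4.238)
cell (0,5): code 1100 → (0.656,6.000)–(0.517,5.000)
cell (0,6): code 1000 → (1.000,6.408)–(0.656,6.000)
cell (1,3): code 0100 → (1.394,4.000)–(2.000,3.755)
cell (1,4): code 1110 → (1.000,4.238)–(1.394,4.000)
cell (1,6): code 1001 → (2.000,6.833)–(1.000,6.408)
cell (2,3): code 0010 → (2.000,3.755)–(2.676,4.000)
cell (2,4): code 0111 → (2.676,4.000)–(3.000,4.169)
cell (2,6): code 1001 → (3.000,6.466)–(2.000,6.833)
cell (3,4): code 0010 → (3.000,4.169)–(3.542,5.000)
cell (3,5): code 0011 → (3.542,5.000)–(3.404,6.000)
cell (3,6): code 0001 → (3.404,6.000)–(3.000,6.466)
total: 12 segments, chained into 1 closed loop(s), length Σ = 9.414052

segments=12 loops=1 length=9.414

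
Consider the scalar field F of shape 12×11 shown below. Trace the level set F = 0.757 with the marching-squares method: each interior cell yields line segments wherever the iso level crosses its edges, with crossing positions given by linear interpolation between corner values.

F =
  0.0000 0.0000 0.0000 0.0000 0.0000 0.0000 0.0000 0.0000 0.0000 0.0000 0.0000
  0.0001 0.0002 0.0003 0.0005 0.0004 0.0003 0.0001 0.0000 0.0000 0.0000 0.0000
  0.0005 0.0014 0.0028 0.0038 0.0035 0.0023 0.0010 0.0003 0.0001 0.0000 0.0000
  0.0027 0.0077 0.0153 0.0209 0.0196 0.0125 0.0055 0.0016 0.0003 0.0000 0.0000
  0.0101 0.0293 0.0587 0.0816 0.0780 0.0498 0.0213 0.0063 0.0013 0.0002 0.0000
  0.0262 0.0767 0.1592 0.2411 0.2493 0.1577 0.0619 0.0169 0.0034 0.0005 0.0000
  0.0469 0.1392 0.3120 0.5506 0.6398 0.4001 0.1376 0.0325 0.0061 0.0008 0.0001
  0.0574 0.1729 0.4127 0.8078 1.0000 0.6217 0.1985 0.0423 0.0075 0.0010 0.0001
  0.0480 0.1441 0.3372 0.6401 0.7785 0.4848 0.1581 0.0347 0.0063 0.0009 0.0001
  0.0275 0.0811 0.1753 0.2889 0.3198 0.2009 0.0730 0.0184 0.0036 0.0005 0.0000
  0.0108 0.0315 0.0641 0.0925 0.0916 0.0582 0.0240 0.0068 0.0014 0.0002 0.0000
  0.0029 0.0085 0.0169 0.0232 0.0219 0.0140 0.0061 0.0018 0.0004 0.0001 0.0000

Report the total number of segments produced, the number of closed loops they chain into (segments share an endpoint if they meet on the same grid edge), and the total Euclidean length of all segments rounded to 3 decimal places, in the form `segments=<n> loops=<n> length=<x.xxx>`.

segments=8 loops=1 length=5.099

cell (6,2): code 0100 → (6.802,3.000)–(7.000,2.871)
cell (6,3): code 1100 → (6.325,4.000)–(6.802,3.000)
cell (6,4): code 1000 → (7.000,4.642)–(6.325,4.000)
cell (7,2): code 0010 → (7.000,2.871)–(7.303,3.000)
cell (7,3): code 0111 → (7.303,3.000)–(8.000,3.845)
cell (7,4): code 1001 → (8.000,4.073)–(7.000,4.642)
cell (8,3): code 0010 → (8.000,3.845)–(8.047,4.000)
cell (8,4): code 0001 → (8.047,4.000)–(8.000,4.073)
total: 8 segments, chained into 1 closed loop(s), length Σ = 5.099220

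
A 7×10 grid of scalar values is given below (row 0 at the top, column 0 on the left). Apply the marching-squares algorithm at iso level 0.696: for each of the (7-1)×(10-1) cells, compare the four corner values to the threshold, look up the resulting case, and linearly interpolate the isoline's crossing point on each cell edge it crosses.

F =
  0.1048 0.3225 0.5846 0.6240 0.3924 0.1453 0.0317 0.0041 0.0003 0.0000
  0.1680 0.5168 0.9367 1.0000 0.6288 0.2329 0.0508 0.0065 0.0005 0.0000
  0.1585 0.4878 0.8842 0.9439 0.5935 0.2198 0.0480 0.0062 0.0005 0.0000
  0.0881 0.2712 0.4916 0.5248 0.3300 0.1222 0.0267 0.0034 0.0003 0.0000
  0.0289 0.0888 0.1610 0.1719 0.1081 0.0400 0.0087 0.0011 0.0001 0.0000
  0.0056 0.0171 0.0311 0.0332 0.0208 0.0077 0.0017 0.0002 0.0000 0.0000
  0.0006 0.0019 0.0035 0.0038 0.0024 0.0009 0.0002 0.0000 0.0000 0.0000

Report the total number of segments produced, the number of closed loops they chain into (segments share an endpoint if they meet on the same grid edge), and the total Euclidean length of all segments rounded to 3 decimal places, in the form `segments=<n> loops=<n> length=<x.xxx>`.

cell (0,1): code 0100 → (0.316,2.000)–(1.000,1.427)
cell (0,2): code 1100 → (0.191,3.000)–(0.316,2.000)
cell (0,3): code 1000 → (1.000,3.819)–(0.191,3.000)
cell (1,1): code 0110 → (1.000,1.427)–(2.000,1.525)
cell (1,3): code 1001 → (2.000,3.707)–(1.000,3.819)
cell (2,1): code 0010 → (2.000,1.525)–(2.479,2.000)
cell (2,2): code 0011 → (2.479,2.000)–(2.592,3.000)
cell (2,3): code 0001 → (2.592,3.000)–(2.000,3.707)
total: 8 segments, chained into 1 closed loop(s), length Σ = 7.664896

segments=8 loops=1 length=7.665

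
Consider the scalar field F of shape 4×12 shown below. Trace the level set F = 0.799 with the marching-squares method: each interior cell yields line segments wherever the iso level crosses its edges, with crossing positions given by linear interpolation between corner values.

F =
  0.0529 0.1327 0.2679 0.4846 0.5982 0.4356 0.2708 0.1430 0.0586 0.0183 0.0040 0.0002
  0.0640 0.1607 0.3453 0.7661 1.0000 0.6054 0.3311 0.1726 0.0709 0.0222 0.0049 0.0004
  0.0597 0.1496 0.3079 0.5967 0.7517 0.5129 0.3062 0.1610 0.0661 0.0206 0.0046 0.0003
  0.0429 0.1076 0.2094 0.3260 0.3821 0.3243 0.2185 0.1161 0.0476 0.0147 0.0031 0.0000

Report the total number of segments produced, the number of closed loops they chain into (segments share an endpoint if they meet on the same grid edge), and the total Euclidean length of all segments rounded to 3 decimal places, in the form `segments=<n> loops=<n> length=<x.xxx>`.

cell (0,3): code 0100 → (0.500,4.000)–(1.000,3.141)
cell (0,4): code 1000 → (1.000,4.509)–(0.500,4.000)
cell (1,3): code 0010 → (1.000,3.141)–(1.810,4.000)
cell (1,4): code 0001 → (1.810,4.000)–(1.000,4.509)
total: 4 segments, chained into 1 closed loop(s), length Σ = 3.845295

segments=4 loops=1 length=3.845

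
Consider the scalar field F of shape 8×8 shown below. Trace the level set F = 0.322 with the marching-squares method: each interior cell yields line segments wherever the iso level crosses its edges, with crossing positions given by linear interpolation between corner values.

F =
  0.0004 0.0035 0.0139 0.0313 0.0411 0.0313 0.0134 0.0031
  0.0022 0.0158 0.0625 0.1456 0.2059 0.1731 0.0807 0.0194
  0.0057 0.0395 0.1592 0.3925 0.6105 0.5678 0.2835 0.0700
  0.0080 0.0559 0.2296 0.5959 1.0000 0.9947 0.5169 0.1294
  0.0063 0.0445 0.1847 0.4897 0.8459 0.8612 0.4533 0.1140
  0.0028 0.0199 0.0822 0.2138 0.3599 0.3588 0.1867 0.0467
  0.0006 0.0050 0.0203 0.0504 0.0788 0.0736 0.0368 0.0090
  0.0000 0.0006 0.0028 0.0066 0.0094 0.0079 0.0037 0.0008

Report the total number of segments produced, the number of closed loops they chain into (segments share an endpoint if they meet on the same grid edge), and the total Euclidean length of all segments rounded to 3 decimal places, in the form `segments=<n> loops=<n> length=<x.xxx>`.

cell (1,2): code 0100 → (1.714,3.000)–(2.000,2.698)
cell (1,3): code 1100 → (1.287,4.000)–(1.714,3.000)
cell (1,4): code 1100 → (1.377,5.000)–(1.287,4.000)
cell (1,5): code 1000 → (2.000,5.865)–(1.377,5.000)
cell (2,2): code 0110 → (2.000,2.698)–(3.000,2.252)
cell (2,5): code 1101 → (2.165,6.000)–(2.000,5.865)
cell (2,6): code 1000 → (3.000,6.503)–(2.165,6.000)
cell (3,2): code 0110 → (3.000,2.252)–(4.000,2.450)
cell (3,6): code 1001 → (4.000,6.387)–(3.000,6.503)
cell (4,2): code 0010 → (4.000,2.450)–(4.608,3.000)
cell (4,3): code 0111 → (4.608,3.000)–(5.000,3.741)
cell (4,5): code 1011 → (5.000,5.214)–(4.492,6.000)
cell (4,6): code 0001 → (4.492,6.000)–(4.000,6.387)
cell (5,3): code 0010 → (5.000,3.741)–(5.135,4.000)
cell (5,4): code 0011 → (5.135,4.000)–(5.129,5.000)
cell (5,5): code 0001 → (5.129,5.000)–(5.000,5.214)
total: 16 segments, chained into 1 closed loop(s), length Σ = 12.643840

segments=16 loops=1 length=12.644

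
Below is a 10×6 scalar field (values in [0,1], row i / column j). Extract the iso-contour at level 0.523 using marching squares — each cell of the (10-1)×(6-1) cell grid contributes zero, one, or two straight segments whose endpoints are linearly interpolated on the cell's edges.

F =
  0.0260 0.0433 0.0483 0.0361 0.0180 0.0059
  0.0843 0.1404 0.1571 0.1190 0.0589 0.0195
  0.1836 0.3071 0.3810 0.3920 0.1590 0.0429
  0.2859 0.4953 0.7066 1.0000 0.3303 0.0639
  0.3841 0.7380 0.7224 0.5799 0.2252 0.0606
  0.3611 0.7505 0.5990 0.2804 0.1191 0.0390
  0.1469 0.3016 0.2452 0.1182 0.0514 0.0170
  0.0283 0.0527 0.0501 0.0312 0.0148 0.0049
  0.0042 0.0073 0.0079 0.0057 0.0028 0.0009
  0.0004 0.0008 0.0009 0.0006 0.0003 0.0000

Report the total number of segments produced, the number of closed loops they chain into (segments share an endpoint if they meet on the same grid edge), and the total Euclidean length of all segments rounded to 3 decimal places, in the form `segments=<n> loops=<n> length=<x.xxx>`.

cell (2,1): code 0100 → (2.436,2.000)–(3.000,1.131)
cell (2,2): code 1100 → (2.215,3.000)–(2.436,2.000)
cell (2,3): code 1000 → (3.000,3.712)–(2.215,3.000)
cell (3,0): code 0100 → (3.114,1.000)–(4.000,0.392)
cell (3,1): code 1110 → (3.000,1.131)–(3.114,1.000)
cell (3,3): code 1001 → (4.000,3.160)–(3.000,3.712)
cell (4,0): code 0110 → (4.000,0.392)–(5.000,0.416)
cell (4,2): code 1011 → (5.000,2.239)–(4.190,3.000)
cell (4,3): code 0001 → (4.190,3.000)–(4.000,3.160)
cell (5,0): code 0010 → (5.000,0.416)–(5.507,1.000)
cell (5,1): code 0011 → (5.507,1.000)–(5.215,2.000)
cell (5,2): code 0001 → (5.215,2.000)–(5.000,2.239)
total: 12 segments, chained into 1 closed loop(s), length Σ = 10.006496

segments=12 loops=1 length=10.006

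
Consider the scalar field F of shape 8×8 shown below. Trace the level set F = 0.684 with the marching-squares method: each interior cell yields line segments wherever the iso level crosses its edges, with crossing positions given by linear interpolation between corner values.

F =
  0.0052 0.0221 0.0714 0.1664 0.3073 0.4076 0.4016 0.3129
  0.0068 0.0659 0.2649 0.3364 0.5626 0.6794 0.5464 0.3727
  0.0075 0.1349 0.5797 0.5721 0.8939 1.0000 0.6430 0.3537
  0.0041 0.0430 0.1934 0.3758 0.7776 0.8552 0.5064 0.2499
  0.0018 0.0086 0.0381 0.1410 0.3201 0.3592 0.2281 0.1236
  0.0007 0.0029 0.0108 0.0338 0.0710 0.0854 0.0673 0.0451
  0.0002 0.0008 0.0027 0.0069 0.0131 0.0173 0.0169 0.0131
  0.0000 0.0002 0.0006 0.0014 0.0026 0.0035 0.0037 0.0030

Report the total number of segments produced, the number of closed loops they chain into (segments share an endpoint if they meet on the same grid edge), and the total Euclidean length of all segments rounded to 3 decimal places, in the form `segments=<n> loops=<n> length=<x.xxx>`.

cell (1,3): code 0100 → (1.366,4.000)–(2.000,3.348)
cell (1,4): code 1100 → (1.014,5.000)–(1.366,4.000)
cell (1,5): code 1000 → (2.000,5.885)–(1.014,5.000)
cell (2,3): code 0110 → (2.000,3.348)–(3.000,3.767)
cell (2,5): code 1001 → (3.000,5.491)–(2.000,5.885)
cell (3,3): code 0010 → (3.000,3.767)–(3.205,4.000)
cell (3,4): code 0011 → (3.205,4.000)–(3.345,5.000)
cell (3,5): code 0001 → (3.345,5.000)–(3.000,5.491)
total: 8 segments, chained into 1 closed loop(s), length Σ = 7.373460

segments=8 loops=1 length=7.373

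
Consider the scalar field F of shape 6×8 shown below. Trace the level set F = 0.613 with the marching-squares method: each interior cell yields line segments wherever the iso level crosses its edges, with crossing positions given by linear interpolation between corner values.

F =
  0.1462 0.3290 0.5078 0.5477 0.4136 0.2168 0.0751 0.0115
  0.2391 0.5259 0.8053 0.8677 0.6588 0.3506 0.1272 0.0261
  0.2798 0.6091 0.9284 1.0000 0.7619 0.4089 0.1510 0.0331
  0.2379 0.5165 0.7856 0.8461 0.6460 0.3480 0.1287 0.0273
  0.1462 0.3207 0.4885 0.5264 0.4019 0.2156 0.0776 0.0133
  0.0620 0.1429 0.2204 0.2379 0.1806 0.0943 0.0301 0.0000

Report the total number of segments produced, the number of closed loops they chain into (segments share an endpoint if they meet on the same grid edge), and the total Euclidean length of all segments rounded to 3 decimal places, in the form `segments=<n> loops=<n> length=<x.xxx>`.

segments=12 loops=1 length=10.765

cell (0,1): code 0100 → (0.354,2.000)–(1.000,1.312)
cell (0,2): code 1100 → (0.204,3.000)–(0.354,2.000)
cell (0,3): code 1100 → (0.813,4.000)–(0.204,3.000)
cell (0,4): code 1000 → (1.000,4.149)–(0.813,4.000)
cell (1,1): code 0110 → (1.000,1.312)–(2.000,1.012)
cell (1,4): code 1001 → (2.000,4.422)–(1.000,4.149)
cell (2,1): code 0110 → (2.000,1.012)–(3.000,1.359)
cell (2,4): code 1001 → (3.000,4.111)–(2.000,4.422)
cell (3,1): code 0010 → (3.000,1.359)–(3.581,2.000)
cell (3,2): code 0011 → (3.581,2.000)–(3.729,3.000)
cell (3,3): code 0011 → (3.729,3.000)–(3.135,4.000)
cell (3,4): code 0001 → (3.135,4.000)–(3.000,4.111)
total: 12 segments, chained into 1 closed loop(s), length Σ = 10.765180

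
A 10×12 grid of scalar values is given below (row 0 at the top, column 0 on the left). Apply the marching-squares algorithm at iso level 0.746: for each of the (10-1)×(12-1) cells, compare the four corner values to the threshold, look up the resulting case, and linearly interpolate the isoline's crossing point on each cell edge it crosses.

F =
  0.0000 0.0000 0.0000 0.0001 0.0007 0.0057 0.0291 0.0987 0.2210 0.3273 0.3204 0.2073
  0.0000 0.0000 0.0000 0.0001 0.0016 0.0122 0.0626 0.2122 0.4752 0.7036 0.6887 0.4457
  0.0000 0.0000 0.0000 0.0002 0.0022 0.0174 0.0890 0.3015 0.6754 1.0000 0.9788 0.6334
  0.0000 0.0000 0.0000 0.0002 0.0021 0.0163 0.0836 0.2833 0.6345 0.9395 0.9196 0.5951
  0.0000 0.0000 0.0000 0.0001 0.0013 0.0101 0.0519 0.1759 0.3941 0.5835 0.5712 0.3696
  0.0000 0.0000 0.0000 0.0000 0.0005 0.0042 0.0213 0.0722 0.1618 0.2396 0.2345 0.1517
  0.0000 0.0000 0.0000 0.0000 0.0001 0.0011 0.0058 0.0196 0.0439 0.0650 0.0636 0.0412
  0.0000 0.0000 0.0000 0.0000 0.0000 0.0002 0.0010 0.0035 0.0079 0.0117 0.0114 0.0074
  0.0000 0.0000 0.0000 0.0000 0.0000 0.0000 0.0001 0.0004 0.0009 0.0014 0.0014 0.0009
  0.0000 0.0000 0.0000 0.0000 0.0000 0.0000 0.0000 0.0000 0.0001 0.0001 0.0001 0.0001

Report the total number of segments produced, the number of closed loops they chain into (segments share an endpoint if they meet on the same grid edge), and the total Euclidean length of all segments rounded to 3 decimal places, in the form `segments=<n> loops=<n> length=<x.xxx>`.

cell (1,8): code 0100 → (1.143,9.000)–(2.000,8.217)
cell (1,9): code 1100 → (1.198,10.000)–(1.143,9.000)
cell (1,10): code 1000 → (2.000,10.674)–(1.198,10.000)
cell (2,8): code 0110 → (2.000,8.217)–(3.000,8.366)
cell (2,10): code 1001 → (3.000,10.535)–(2.000,10.674)
cell (3,8): code 0010 → (3.000,8.366)–(3.544,9.000)
cell (3,9): code 0011 → (3.544,9.000)–(3.498,10.000)
cell (3,10): code 0001 → (3.498,10.000)–(3.000,10.535)
total: 8 segments, chained into 1 closed loop(s), length Σ = 7.797971

segments=8 loops=1 length=7.798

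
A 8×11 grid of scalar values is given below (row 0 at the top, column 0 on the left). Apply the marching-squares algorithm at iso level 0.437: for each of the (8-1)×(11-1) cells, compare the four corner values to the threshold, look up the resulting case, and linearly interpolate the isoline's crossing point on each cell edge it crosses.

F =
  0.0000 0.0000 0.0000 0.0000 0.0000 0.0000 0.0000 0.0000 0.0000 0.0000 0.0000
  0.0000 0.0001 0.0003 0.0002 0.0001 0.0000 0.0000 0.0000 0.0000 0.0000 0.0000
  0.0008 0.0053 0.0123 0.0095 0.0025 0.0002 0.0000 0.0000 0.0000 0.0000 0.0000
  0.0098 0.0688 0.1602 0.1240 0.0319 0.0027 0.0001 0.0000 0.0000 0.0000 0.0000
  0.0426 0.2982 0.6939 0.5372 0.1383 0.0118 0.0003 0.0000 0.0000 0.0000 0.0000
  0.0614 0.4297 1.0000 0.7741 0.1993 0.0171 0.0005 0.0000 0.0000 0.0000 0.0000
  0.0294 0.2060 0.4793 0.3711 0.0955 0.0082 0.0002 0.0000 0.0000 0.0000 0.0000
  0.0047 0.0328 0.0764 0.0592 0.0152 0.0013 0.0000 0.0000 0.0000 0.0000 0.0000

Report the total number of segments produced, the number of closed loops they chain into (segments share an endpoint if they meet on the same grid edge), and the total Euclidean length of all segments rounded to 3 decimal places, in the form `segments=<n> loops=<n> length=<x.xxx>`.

cell (3,1): code 0100 → (3.519,2.000)–(4.000,1.351)
cell (3,2): code 1100 → (3.758,3.000)–(3.519,2.000)
cell (3,3): code 1000 → (4.000,3.251)–(3.758,3.000)
cell (4,1): code 0110 → (4.000,1.351)–(5.000,1.013)
cell (4,3): code 1001 → (5.000,3.586)–(4.000,3.251)
cell (5,1): code 0110 → (5.000,1.013)–(6.000,1.845)
cell (5,2): code 1011 → (6.000,2.391)–(5.836,3.000)
cell (5,3): code 0001 → (5.836,3.000)–(5.000,3.586)
cell (6,1): code 0010 → (6.000,1.845)–(6.105,2.000)
cell (6,2): code 0001 → (6.105,2.000)–(6.000,2.391)
total: 10 segments, chained into 1 closed loop(s), length Σ = 7.840918

segments=10 loops=1 length=7.841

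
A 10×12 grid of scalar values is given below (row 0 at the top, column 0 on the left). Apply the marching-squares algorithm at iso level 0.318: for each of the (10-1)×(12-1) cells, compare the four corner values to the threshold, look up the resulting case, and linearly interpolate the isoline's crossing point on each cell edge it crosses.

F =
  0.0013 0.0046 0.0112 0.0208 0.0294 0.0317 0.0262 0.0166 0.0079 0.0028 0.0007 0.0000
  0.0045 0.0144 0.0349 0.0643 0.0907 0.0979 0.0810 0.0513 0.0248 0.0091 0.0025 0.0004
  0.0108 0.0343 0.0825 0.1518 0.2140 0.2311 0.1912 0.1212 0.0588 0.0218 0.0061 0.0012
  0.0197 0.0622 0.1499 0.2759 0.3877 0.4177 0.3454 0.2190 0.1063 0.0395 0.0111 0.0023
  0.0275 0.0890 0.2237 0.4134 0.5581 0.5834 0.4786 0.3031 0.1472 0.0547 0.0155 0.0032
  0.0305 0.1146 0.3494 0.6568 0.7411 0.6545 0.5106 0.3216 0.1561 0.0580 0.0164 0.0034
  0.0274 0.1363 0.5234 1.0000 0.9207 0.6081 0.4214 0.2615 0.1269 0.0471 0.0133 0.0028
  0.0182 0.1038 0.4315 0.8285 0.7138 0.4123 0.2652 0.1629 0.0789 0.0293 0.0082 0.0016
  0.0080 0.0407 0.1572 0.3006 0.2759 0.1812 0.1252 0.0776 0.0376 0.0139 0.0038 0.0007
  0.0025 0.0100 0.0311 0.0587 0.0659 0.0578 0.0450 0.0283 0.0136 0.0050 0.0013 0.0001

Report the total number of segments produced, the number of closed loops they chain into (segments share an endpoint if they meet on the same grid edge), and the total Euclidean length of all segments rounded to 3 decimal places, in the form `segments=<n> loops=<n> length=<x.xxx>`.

cell (2,3): code 0100 → (2.599,4.000)–(3.000,3.377)
cell (2,4): code 1100 → (2.466,5.000)–(2.599,4.000)
cell (2,5): code 1100 → (2.822,6.000)–(2.466,5.000)
cell (2,6): code 1000 → (3.000,6.217)–(2.822,6.000)
cell (3,2): code 0100 → (3.306,3.000)–(4.000,2.497)
cell (3,3): code 1110 → (3.000,3.377)–(3.306,3.000)
cell (3,6): code 1001 → (4.000,6.915)–(3.000,6.217)
cell (4,1): code 0100 → (4.750,2.000)–(5.000,1.866)
cell (4,2): code 1110 → (4.000,2.497)–(4.750,2.000)
cell (4,6): code 1101 → (4.805,7.000)–(4.000,6.915)
cell (4,7): code 1000 → (5.000,7.022)–(4.805,7.000)
cell (5,1): code 0110 → (5.000,1.866)–(6.000,1.469)
cell (5,6): code 1011 → (6.000,6.647)–(5.060,7.000)
cell (5,7): code 0001 → (5.060,7.000)–(5.000,7.022)
cell (6,1): code 0110 → (6.000,1.469)–(7.000,1.654)
cell (6,5): code 1011 → (7.000,5.641)–(6.662,6.000)
cell (6,6): code 0001 → (6.662,6.000)–(6.000,6.647)
cell (7,1): code 0010 → (7.000,1.654)–(7.414,2.000)
cell (7,2): code 0011 → (7.414,2.000)–(7.967,3.000)
cell (7,3): code 0011 → (7.967,3.000)–(7.904,4.000)
cell (7,4): code 0011 → (7.904,4.000)–(7.408,5.000)
cell (7,5): code 0001 → (7.408,5.000)–(7.000,5.641)
total: 22 segments, chained into 1 closed loop(s), length Σ = 16.982827

segments=22 loops=1 length=16.983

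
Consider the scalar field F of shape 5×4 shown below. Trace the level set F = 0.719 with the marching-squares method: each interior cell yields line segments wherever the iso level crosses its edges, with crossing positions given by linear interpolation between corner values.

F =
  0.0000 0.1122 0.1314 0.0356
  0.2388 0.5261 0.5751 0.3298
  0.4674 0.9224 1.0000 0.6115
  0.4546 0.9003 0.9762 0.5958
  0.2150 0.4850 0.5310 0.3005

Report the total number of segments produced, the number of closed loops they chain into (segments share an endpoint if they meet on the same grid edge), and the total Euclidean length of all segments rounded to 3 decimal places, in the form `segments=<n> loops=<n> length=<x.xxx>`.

segments=8 loops=1 length=7.169

cell (1,0): code 0100 → (1.487,1.000)–(2.000,0.553)
cell (1,1): code 1100 → (1.339,2.000)–(1.487,1.000)
cell (1,2): code 1000 → (2.000,2.723)–(1.339,2.000)
cell (2,0): code 0110 → (2.000,0.553)–(3.000,0.593)
cell (2,2): code 1001 → (3.000,2.676)–(2.000,2.723)
cell (3,0): code 0010 → (3.000,0.593)–(3.437,1.000)
cell (3,1): code 0011 → (3.437,1.000)–(3.578,2.000)
cell (3,2): code 0001 → (3.578,2.000)–(3.000,2.676)
total: 8 segments, chained into 1 closed loop(s), length Σ = 7.169459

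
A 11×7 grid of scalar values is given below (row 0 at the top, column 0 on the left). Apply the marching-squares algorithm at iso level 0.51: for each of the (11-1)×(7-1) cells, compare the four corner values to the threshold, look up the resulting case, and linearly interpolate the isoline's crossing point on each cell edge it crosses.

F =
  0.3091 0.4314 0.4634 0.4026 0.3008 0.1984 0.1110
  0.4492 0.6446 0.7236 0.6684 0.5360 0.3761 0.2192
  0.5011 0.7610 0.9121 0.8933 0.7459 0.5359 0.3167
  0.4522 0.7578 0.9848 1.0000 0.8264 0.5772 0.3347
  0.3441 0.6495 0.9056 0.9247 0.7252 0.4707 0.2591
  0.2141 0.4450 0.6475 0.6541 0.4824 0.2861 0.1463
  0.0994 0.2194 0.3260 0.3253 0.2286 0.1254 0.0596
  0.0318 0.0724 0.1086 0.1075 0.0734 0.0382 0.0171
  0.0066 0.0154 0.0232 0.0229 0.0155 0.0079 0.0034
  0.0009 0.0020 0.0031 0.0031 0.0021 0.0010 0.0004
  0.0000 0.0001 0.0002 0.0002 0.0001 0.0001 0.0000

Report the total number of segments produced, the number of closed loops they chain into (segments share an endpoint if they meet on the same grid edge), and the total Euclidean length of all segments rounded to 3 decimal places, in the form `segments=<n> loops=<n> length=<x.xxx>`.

cell (0,0): code 0100 → (0.369,1.000)–(1.000,0.311)
cell (0,1): code 1100 → (0.179,2.000)–(0.369,1.000)
cell (0,2): code 1100 → (0.404,3.000)–(0.179,2.000)
cell (0,3): code 1100 → (0.889,4.000)–(0.404,3.000)
cell (0,4): code 1000 → (1.000,4.163)–(0.889,4.000)
cell (1,0): code 0110 → (1.000,0.311)–(2.000,0.034)
cell (1,4): code 1101 → (1.838,5.000)–(1.000,4.163)
cell (1,5): code 1000 → (2.000,5.118)–(1.838,5.000)
cell (2,0): code 0110 → (2.000,0.034)–(3.000,0.189)
cell (2,5): code 1001 → (3.000,5.277)–(2.000,5.118)
cell (3,0): code 0110 → (3.000,0.189)–(4.000,0.543)
cell (3,4): code 1011 → (4.000,4.846)–(3.631,5.000)
cell (3,5): code 0001 → (3.631,5.000)–(3.000,5.277)
cell (4,0): code 0010 → (4.000,0.543)–(4.682,1.000)
cell (4,1): code 0111 → (4.682,1.000)–(5.000,1.321)
cell (4,3): code 1011 → (5.000,3.839)–(4.886,4.000)
cell (4,4): code 0001 → (4.886,4.000)–(4.000,4.846)
cell (5,1): code 0010 → (5.000,1.321)–(5.428,2.000)
cell (5,2): code 0011 → (5.428,2.000)–(5.438,3.000)
cell (5,3): code 0001 → (5.438,3.000)–(5.000,3.839)
total: 20 segments, chained into 1 closed loop(s), length Σ = 16.326603

segments=20 loops=1 length=16.327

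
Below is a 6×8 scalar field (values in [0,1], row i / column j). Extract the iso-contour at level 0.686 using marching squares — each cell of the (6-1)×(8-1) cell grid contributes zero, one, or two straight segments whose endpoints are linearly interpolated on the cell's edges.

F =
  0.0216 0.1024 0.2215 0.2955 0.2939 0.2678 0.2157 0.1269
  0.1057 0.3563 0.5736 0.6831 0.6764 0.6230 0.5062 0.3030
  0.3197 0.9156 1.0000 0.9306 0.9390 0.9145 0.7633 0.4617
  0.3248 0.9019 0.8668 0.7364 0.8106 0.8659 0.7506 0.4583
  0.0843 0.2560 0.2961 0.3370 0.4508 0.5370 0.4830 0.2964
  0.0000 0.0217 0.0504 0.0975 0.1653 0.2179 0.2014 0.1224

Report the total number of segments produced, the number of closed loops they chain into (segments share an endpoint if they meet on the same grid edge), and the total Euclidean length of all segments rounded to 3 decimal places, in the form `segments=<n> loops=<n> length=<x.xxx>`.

cell (1,0): code 0100 → (1.589,1.000)–(2.000,0.615)
cell (1,1): code 1100 → (1.264,2.000)–(1.589,1.000)
cell (1,2): code 1100 → (1.012,3.000)–(1.264,2.000)
cell (1,3): code 1100 → (1.037,4.000)–(1.012,3.000)
cell (1,4): code 1100 → (1.216,5.000)–(1.037,4.000)
cell (1,5): code 1100 → (1.699,6.000)–(1.216,5.000)
cell (1,6): code 1000 → (2.000,6.256)–(1.699,6.000)
cell (2,0): code 0110 → (2.000,0.615)–(3.000,0.626)
cell (2,6): code 1001 → (3.000,6.221)–(2.000,6.256)
cell (3,0): code 0010 → (3.000,0.626)–(3.334,1.000)
cell (3,1): code 0011 → (3.334,1.000)–(3.317,2.000)
cell (3,2): code 0011 → (3.317,2.000)–(3.126,3.000)
cell (3,3): code 0011 → (3.126,3.000)–(3.346,4.000)
cell (3,4): code 0011 → (3.346,4.000)–(3.547,5.000)
cell (3,5): code 0011 → (3.547,5.000)–(3.241,6.000)
cell (3,6): code 0001 → (3.241,6.000)–(3.000,6.221)
total: 16 segments, chained into 1 closed loop(s), length Σ = 14.105354

segments=16 loops=1 length=14.105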